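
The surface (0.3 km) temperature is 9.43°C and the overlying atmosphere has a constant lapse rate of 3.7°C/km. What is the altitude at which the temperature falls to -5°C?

4.2 km

Height above start = (9.43 − (-5)) / 3.7 = 3.9 km
Altitude = 300 m + 3900 m = 4200 m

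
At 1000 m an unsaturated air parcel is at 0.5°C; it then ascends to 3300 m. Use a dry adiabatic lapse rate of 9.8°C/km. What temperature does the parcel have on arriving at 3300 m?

-22.04°C

From 1000 m to 3300 m (dry adiabatic): cools by 9.8 × 2.3 = 22.54°C, giving -22.04°C.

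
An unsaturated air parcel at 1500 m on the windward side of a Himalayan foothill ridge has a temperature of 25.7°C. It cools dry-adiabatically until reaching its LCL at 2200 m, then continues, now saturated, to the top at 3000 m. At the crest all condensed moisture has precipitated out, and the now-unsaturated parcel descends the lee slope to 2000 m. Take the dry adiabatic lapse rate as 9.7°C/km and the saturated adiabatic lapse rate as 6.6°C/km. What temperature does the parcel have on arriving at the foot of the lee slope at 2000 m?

1500 → 2200 m (dry, 9.7°C/km): ΔT = -9.7 × 0.7 = -6.79°C → T = 18.91°C
2200 → 3000 m (saturated, 6.6°C/km): ΔT = -6.6 × 0.8 = -5.28°C → T = 13.63°C
3000 → 2000 m (dry descent, 9.7°C/km): ΔT = +9.7 × 1 = +9.7°C → T = 23.33°C

23.33°C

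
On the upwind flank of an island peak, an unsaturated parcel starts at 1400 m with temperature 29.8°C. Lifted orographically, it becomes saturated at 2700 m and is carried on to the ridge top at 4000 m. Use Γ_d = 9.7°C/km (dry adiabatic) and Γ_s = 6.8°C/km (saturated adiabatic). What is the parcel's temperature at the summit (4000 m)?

8.35°C

Dry to 2700 m: -9.7 × 1.3 km = -12.61°C, so T = 17.19°C.
Saturated to 4000 m: -6.8 × 1.3 km = -8.84°C, so T = 8.35°C.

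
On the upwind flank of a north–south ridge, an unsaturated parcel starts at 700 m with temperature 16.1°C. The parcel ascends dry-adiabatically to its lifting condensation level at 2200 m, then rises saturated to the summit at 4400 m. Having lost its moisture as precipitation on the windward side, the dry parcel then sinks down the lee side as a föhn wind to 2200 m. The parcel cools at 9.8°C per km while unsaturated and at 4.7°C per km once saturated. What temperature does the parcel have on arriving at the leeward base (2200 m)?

700 → 2200 m (dry, 9.8°C/km): ΔT = -9.8 × 1.5 = -14.7°C → T = 1.4°C
2200 → 4400 m (saturated, 4.7°C/km): ΔT = -4.7 × 2.2 = -10.34°C → T = -8.94°C
4400 → 2200 m (dry descent, 9.8°C/km): ΔT = +9.8 × 2.2 = +21.56°C → T = 12.62°C

12.62°C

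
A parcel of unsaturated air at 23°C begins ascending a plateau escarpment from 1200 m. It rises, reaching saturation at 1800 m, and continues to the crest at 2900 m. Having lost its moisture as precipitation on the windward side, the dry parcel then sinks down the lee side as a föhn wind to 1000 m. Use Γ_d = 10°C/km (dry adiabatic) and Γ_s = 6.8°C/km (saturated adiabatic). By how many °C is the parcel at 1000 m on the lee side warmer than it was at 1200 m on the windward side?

1200 → 1800 m (dry, 10°C/km): ΔT = -10 × 0.6 = -6°C → T = 17°C
1800 → 2900 m (saturated, 6.8°C/km): ΔT = -6.8 × 1.1 = -7.48°C → T = 9.52°C
2900 → 1000 m (dry descent, 10°C/km): ΔT = +10 × 1.9 = +19°C → T = 28.52°C
Net change vs windward start: 28.52 − 23 = +5.52°C

+5.52°C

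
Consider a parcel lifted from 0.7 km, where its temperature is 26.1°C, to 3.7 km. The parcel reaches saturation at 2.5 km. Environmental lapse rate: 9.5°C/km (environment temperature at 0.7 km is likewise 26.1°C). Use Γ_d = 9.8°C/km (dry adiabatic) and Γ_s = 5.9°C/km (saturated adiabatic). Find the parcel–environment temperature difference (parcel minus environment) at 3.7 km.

+3.78°C (parcel warmer than environment)

Parcel:
  700–2500 m, dry: Δz = 1.8 km ⇒ ΔT = -17.64°C; T = 8.46°C
  2500–3700 m, saturated: Δz = 1.2 km ⇒ ΔT = -7.08°C; T = 1.38°C
Environment:
  700–3700 m, environment: Δz = 3 km ⇒ ΔT = -28.5°C; T = -2.4°C
T_parcel − T_env = 1.38 − (-2.4) = +3.78°C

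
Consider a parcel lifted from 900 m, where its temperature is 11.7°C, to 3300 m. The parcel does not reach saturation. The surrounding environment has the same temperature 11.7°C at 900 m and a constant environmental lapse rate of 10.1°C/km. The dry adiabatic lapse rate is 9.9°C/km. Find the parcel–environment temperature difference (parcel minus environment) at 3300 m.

+0.48°C (parcel warmer than environment)

Parcel:
  900 → 3300 m (dry, 9.9°C/km): ΔT = -9.9 × 2.4 = -23.76°C → T = -12.06°C
Environment:
  900 → 3300 m (environment, 10.1°C/km): ΔT = -10.1 × 2.4 = -24.24°C → T = -12.54°C
T_parcel − T_env = -12.06 − (-12.54) = +0.48°C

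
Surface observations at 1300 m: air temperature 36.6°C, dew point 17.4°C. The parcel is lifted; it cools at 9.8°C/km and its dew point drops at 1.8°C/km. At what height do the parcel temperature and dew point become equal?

T and T_d converge at 9.8 − 1.8 = 8°C per km
Height above start = (36.6 − 17.4) / 8 = 2.4 km
LCL altitude = 1300 m + 2400 m = 3700 m

3700 m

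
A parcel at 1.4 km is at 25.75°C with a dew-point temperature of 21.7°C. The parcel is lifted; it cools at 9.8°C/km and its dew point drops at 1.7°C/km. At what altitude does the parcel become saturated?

T and T_d converge at 9.8 − 1.7 = 8.1°C per km
Height above start = (25.75 − 21.7) / 8.1 = 0.5 km
LCL altitude = 1400 m + 500 m = 1900 m

1.9 km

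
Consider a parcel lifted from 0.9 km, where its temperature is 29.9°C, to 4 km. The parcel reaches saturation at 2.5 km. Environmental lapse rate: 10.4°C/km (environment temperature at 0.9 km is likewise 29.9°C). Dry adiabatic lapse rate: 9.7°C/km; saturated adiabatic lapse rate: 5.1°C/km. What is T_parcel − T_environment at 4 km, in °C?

+9.07°C (parcel warmer than environment)

Parcel:
  900 → 2500 m (dry, 9.7°C/km): ΔT = -9.7 × 1.6 = -15.52°C → T = 14.38°C
  2500 → 4000 m (saturated, 5.1°C/km): ΔT = -5.1 × 1.5 = -7.65°C → T = 6.73°C
Environment:
  900 → 4000 m (environment, 10.4°C/km): ΔT = -10.4 × 3.1 = -32.24°C → T = -2.34°C
T_parcel − T_env = 6.73 − (-2.34) = +9.07°C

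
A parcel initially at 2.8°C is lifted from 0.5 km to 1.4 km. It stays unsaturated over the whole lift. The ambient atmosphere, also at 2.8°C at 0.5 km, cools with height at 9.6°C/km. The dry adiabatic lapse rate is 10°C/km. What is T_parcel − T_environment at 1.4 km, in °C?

Parcel:
  500–1400 m, dry: Δz = 0.9 km ⇒ ΔT = -9°C; T = -6.2°C
Environment:
  500–1400 m, environment: Δz = 0.9 km ⇒ ΔT = -8.64°C; T = -5.84°C
T_parcel − T_env = -6.2 − (-5.84) = -0.36°C

-0.36°C (parcel cooler than environment)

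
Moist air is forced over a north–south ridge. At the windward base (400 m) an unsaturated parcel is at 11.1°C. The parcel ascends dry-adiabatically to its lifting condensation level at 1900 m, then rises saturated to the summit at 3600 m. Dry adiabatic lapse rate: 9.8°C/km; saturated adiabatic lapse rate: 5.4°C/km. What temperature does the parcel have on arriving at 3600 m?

400 → 1900 m (dry, 9.8°C/km): ΔT = -9.8 × 1.5 = -14.7°C → T = -3.6°C
1900 → 3600 m (saturated, 5.4°C/km): ΔT = -5.4 × 1.7 = -9.18°C → T = -12.78°C

-12.78°C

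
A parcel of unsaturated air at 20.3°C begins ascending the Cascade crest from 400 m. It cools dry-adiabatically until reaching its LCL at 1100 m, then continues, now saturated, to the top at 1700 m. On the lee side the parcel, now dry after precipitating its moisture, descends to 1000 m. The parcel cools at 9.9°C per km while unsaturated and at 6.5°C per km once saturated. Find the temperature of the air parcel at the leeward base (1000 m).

From 400 m to 1100 m (dry): cools by 9.9 × 0.7 = 6.93°C, giving 13.37°C.
From 1100 m to 1700 m (saturated): cools by 6.5 × 0.6 = 3.9°C, giving 9.47°C.
From 1700 m to 1000 m (dry descent): warms by 9.9 × 0.7 = 6.93°C, giving 16.4°C.

16.4°C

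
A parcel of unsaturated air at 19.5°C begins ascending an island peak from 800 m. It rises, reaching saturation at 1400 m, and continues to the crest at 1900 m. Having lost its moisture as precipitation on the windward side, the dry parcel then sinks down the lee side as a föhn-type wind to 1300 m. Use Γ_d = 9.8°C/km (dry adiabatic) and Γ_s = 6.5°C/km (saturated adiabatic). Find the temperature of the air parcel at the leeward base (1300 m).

16.25°C

From 800 m to 1400 m (dry): cools by 9.8 × 0.6 = 5.88°C, giving 13.62°C.
From 1400 m to 1900 m (saturated): cools by 6.5 × 0.5 = 3.25°C, giving 10.37°C.
From 1900 m to 1300 m (dry descent): warms by 9.8 × 0.6 = 5.88°C, giving 16.25°C.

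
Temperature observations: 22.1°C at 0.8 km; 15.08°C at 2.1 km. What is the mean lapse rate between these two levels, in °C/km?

Γ = −ΔT/Δz = (22.1 − 15.08) / (2100 − 800) m
  = 7.02°C / 1.3 km = 5.4°C/km

5.4°C/km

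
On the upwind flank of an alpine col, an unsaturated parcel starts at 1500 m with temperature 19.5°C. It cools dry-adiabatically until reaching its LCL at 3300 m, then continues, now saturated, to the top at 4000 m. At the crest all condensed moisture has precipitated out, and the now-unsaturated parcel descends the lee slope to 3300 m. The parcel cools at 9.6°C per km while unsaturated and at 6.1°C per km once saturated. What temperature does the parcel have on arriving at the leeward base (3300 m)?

4.67°C

1500 → 3300 m (dry, 9.6°C/km): ΔT = -9.6 × 1.8 = -17.28°C → T = 2.22°C
3300 → 4000 m (saturated, 6.1°C/km): ΔT = -6.1 × 0.7 = -4.27°C → T = -2.05°C
4000 → 3300 m (dry descent, 9.6°C/km): ΔT = +9.6 × 0.7 = +6.72°C → T = 4.67°C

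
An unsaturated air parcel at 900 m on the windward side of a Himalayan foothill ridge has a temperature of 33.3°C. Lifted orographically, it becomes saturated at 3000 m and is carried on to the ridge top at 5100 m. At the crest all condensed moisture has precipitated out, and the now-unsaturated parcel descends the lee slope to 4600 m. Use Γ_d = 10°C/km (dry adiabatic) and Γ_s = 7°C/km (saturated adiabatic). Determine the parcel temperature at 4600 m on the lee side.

2.6°C

Dry to 3000 m: -10 × 2.1 km = -21°C, so T = 12.3°C.
Saturated to 5100 m: -7 × 2.1 km = -14.7°C, so T = -2.4°C.
Dry descent to 4600 m: +10 × 0.5 km = +5°C, so T = 2.6°C.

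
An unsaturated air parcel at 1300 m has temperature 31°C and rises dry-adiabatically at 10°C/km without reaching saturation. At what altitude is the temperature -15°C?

5900 m

Height above start = (31 − (-15)) / 10 = 4.6 km
Altitude = 1300 m + 4600 m = 5900 m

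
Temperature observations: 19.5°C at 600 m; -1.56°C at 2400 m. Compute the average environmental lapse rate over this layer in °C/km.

Γ = −ΔT/Δz = (19.5 − (-1.56)) / (2400 − 600) m
  = 21.06°C / 1.8 km = 11.7°C/km

11.7°C/km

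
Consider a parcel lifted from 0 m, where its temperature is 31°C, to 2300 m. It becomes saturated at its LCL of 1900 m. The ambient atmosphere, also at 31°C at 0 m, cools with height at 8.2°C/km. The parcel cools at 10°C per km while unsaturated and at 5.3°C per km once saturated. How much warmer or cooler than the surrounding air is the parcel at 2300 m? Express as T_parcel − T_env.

Parcel:
  From 0 m to 1900 m (dry): cools by 10 × 1.9 = 19°C, giving 12°C.
  From 1900 m to 2300 m (saturated): cools by 5.3 × 0.4 = 2.12°C, giving 9.88°C.
Environment:
  From 0 m to 2300 m (environment): cools by 8.2 × 2.3 = 18.86°C, giving 12.14°C.
T_parcel − T_env = 9.88 − 12.14 = -2.26°C

-2.26°C (parcel cooler than environment)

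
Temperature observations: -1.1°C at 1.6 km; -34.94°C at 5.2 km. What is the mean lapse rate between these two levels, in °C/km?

9.4°C/km

Γ = −ΔT/Δz = (-1.1 − (-34.94)) / (5200 − 1600) m
  = 33.84°C / 3.6 km = 9.4°C/km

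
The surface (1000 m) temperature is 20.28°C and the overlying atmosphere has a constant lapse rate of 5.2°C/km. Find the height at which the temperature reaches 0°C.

4900 m

Height above start = (20.28 − 0) / 5.2 = 3.9 km
Altitude = 1000 m + 3900 m = 4900 m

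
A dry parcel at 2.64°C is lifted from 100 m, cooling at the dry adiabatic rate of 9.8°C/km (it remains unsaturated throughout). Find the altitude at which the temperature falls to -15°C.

Height above start = (2.64 − (-15)) / 9.8 = 1.8 km
Altitude = 100 m + 1800 m = 1900 m

1900 m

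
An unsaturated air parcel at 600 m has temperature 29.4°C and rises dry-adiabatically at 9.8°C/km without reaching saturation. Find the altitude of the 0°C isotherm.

Height above start = (29.4 − 0) / 9.8 = 3 km
Altitude = 600 m + 3000 m = 3600 m

3600 m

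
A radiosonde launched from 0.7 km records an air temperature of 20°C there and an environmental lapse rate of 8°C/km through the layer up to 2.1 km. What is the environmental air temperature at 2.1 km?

8.8°C

700 → 2100 m (environmental, 8°C/km): ΔT = -8 × 1.4 = -11.2°C → T = 8.8°C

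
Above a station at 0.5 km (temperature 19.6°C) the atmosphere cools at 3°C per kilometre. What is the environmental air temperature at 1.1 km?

500 → 1100 m (environmental, 3°C/km): ΔT = -3 × 0.6 = -1.8°C → T = 17.8°C

17.8°C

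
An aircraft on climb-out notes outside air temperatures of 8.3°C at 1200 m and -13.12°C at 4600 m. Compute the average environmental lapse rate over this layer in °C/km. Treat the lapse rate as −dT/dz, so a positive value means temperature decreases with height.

Γ = −ΔT/Δz = (8.3 − (-13.12)) / (4600 − 1200) m
  = 21.42°C / 3.4 km = 6.3°C/km

6.3°C/km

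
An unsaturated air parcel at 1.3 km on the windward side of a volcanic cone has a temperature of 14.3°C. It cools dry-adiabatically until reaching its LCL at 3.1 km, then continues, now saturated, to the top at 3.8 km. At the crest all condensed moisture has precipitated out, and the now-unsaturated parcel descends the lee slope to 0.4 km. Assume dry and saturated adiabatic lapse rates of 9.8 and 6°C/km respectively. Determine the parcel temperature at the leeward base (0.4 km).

From 1300 m to 3100 m (dry): cools by 9.8 × 1.8 = 17.64°C, giving -3.34°C.
From 3100 m to 3800 m (saturated): cools by 6 × 0.7 = 4.2°C, giving -7.54°C.
From 3800 m to 400 m (dry descent): warms by 9.8 × 3.4 = 33.32°C, giving 25.78°C.

25.78°C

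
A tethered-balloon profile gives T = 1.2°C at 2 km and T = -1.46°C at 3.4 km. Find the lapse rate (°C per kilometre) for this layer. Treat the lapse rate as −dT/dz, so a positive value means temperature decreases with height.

1.9°C/km

Γ = −ΔT/Δz = (1.2 − (-1.46)) / (3400 − 2000) m
  = 2.66°C / 1.4 km = 1.9°C/km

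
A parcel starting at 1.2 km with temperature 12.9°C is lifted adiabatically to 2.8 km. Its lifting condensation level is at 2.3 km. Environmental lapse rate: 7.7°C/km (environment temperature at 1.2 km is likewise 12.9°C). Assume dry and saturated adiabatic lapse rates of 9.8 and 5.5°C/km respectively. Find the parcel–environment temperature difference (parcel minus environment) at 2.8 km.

-1.21°C (parcel cooler than environment)

Parcel:
  Dry to 2300 m: -9.8 × 1.1 km = -10.78°C, so T = 2.12°C.
  Saturated to 2800 m: -5.5 × 0.5 km = -2.75°C, so T = -0.63°C.
Environment:
  Environment to 2800 m: -7.7 × 1.6 km = -12.32°C, so T = 0.58°C.
T_parcel − T_env = -0.63 − 0.58 = -1.21°C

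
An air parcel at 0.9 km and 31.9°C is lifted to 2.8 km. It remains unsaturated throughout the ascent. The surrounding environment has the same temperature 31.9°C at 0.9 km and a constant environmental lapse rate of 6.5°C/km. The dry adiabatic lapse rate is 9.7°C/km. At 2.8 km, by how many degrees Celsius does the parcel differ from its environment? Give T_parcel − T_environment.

-6.08°C (parcel cooler than environment)

Parcel:
  900–2800 m, dry: Δz = 1.9 km ⇒ ΔT = -18.43°C; T = 13.47°C
Environment:
  900–2800 m, environment: Δz = 1.9 km ⇒ ΔT = -12.35°C; T = 19.55°C
T_parcel − T_env = 13.47 − 19.55 = -6.08°C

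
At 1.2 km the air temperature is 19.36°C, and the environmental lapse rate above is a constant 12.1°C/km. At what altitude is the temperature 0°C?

2.8 km

Height above start = (19.36 − 0) / 12.1 = 1.6 km
Altitude = 1200 m + 1600 m = 2800 m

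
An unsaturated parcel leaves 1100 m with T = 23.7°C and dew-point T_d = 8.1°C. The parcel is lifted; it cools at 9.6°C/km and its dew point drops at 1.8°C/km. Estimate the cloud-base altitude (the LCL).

T and T_d converge at 9.6 − 1.8 = 7.8°C per km
Height above start = (23.7 − 8.1) / 7.8 = 2 km
LCL altitude = 1100 m + 2000 m = 3100 m

3100 m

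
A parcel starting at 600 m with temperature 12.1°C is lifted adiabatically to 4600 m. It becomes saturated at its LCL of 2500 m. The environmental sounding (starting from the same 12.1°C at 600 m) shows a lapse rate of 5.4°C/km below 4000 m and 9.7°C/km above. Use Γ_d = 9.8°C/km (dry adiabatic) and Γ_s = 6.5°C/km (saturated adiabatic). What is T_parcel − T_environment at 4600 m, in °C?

Parcel:
  Dry to 2500 m: -9.8 × 1.9 km = -18.62°C, so T = -6.52°C.
  Saturated to 4600 m: -6.5 × 2.1 km = -13.65°C, so T = -20.17°C.
Environment:
  Environment, lower layer to 4000 m: -5.4 × 3.4 km = -18.36°C, so T = -6.26°C.
  Environment, upper layer to 4600 m: -9.7 × 0.6 km = -5.82°C, so T = -12.08°C.
T_parcel − T_env = -20.17 − (-12.08) = -8.09°C

-8.09°C (parcel cooler than environment)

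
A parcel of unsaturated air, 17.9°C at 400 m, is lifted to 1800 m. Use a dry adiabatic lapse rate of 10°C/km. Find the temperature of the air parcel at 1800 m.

400 → 1800 m (dry adiabatic, 10°C/km): ΔT = -10 × 1.4 = -14°C → T = 3.9°C

3.9°C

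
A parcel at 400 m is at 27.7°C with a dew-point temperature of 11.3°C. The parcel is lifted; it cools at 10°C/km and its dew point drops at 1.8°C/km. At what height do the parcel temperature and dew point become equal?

T and T_d converge at 10 − 1.8 = 8.2°C per km
Height above start = (27.7 − 11.3) / 8.2 = 2 km
LCL altitude = 400 m + 2000 m = 2400 m

2400 m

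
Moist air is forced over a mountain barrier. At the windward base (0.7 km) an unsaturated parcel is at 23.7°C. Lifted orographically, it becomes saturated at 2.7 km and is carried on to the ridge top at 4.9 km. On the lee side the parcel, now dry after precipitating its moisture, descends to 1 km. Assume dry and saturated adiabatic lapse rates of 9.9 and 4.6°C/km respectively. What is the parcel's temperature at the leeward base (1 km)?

From 700 m to 2700 m (dry): cools by 9.9 × 2 = 19.8°C, giving 3.9°C.
From 2700 m to 4900 m (saturated): cools by 4.6 × 2.2 = 10.12°C, giving -6.22°C.
From 4900 m to 1000 m (dry descent): warms by 9.9 × 3.9 = 38.61°C, giving 32.39°C.

32.39°C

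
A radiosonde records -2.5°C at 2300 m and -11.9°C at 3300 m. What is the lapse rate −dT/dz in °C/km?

Γ = −ΔT/Δz = (-2.5 − (-11.9)) / (3300 − 2300) m
  = 9.4°C / 1 km = 9.4°C/km

9.4°C/km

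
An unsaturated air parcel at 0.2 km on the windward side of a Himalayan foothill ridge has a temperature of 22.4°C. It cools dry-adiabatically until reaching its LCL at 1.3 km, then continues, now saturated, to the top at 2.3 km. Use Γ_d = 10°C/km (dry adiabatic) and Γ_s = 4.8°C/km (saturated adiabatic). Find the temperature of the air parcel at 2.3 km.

6.6°C

200 → 1300 m (dry, 10°C/km): ΔT = -10 × 1.1 = -11°C → T = 11.4°C
1300 → 2300 m (saturated, 4.8°C/km): ΔT = -4.8 × 1 = -4.8°C → T = 6.6°C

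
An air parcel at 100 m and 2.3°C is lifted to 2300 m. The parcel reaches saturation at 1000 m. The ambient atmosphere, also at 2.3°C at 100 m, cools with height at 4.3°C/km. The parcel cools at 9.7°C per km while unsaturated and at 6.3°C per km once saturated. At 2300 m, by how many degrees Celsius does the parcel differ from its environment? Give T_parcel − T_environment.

Parcel:
  From 100 m to 1000 m (dry): cools by 9.7 × 0.9 = 8.73°C, giving -6.43°C.
  From 1000 m to 2300 m (saturated): cools by 6.3 × 1.3 = 8.19°C, giving -14.62°C.
Environment:
  From 100 m to 2300 m (environment): cools by 4.3 × 2.2 = 9.46°C, giving -7.16°C.
T_parcel − T_env = -14.62 − (-7.16) = -7.46°C

-7.46°C (parcel cooler than environment)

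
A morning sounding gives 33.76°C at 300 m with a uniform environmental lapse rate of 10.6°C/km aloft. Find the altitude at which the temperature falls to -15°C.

4900 m

Height above start = (33.76 − (-15)) / 10.6 = 4.6 km
Altitude = 300 m + 4600 m = 4900 m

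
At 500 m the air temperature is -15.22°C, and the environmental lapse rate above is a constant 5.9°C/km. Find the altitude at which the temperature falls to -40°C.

4700 m

Height above start = (-15.22 − (-40)) / 5.9 = 4.2 km
Altitude = 500 m + 4200 m = 4700 m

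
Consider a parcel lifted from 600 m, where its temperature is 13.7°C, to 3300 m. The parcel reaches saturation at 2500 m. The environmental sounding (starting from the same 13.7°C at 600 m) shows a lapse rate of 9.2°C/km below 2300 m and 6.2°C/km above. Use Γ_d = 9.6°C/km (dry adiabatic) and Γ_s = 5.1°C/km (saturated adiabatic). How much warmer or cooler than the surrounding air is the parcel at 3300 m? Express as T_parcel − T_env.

-0.48°C (parcel cooler than environment)

Parcel:
  From 600 m to 2500 m (dry): cools by 9.6 × 1.9 = 18.24°C, giving -4.54°C.
  From 2500 m to 3300 m (saturated): cools by 5.1 × 0.8 = 4.08°C, giving -8.62°C.
Environment:
  From 600 m to 2300 m (environment, lower layer): cools by 9.2 × 1.7 = 15.64°C, giving -1.94°C.
  From 2300 m to 3300 m (environment, upper layer): cools by 6.2 × 1 = 6.2°C, giving -8.14°C.
T_parcel − T_env = -8.62 − (-8.14) = -0.48°C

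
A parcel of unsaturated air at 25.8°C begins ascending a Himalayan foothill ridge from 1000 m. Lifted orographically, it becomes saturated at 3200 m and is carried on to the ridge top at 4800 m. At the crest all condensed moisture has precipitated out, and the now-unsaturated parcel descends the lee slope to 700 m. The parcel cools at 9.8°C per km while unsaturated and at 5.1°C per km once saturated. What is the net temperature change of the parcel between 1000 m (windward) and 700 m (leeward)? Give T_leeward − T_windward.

From 1000 m to 3200 m (dry): cools by 9.8 × 2.2 = 21.56°C, giving 4.24°C.
From 3200 m to 4800 m (saturated): cools by 5.1 × 1.6 = 8.16°C, giving -3.92°C.
From 4800 m to 700 m (dry descent): warms by 9.8 × 4.1 = 40.18°C, giving 36.26°C.
Net change vs windward start: 36.26 − 25.8 = +10.46°C

+10.46°C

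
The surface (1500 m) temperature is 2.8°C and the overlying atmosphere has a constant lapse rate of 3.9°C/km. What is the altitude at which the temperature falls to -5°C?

Height above start = (2.8 − (-5)) / 3.9 = 2 km
Altitude = 1500 m + 2000 m = 3500 m

3500 m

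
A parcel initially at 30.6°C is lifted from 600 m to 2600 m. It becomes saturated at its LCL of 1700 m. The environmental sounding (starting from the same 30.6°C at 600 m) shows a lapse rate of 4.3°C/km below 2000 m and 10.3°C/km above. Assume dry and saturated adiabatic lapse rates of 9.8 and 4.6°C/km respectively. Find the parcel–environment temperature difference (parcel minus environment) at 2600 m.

-2.72°C (parcel cooler than environment)

Parcel:
  Dry to 1700 m: -9.8 × 1.1 km = -10.78°C, so T = 19.82°C.
  Saturated to 2600 m: -4.6 × 0.9 km = -4.14°C, so T = 15.68°C.
Environment:
  Environment, lower layer to 2000 m: -4.3 × 1.4 km = -6.02°C, so T = 24.58°C.
  Environment, upper layer to 2600 m: -10.3 × 0.6 km = -6.18°C, so T = 18.4°C.
T_parcel − T_env = 15.68 − 18.4 = -2.72°C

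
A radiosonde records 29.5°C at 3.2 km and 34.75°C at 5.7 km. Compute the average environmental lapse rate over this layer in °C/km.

Γ = −ΔT/Δz = (29.5 − 34.75) / (5700 − 3200) m
  = -5.25°C / 2.5 km = -2.1°C/km

-2.1°C/km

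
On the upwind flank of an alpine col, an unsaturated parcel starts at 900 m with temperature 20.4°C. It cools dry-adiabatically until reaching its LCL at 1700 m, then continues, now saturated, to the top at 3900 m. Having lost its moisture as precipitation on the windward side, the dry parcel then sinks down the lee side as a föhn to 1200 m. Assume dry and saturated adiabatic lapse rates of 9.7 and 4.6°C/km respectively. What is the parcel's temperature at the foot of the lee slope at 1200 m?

28.71°C

900–1700 m, dry: Δz = 0.8 km ⇒ ΔT = -7.76°C; T = 12.64°C
1700–3900 m, saturated: Δz = 2.2 km ⇒ ΔT = -10.12°C; T = 2.52°C
3900–1200 m, dry descent: Δz = 2.7 km ⇒ ΔT = +26.19°C; T = 28.71°C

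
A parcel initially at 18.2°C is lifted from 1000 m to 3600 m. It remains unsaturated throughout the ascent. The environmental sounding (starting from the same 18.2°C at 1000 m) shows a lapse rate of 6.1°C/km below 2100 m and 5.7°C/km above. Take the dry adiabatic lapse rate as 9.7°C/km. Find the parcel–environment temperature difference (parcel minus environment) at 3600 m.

Parcel:
  1000–3600 m, dry: Δz = 2.6 km ⇒ ΔT = -25.22°C; T = -7.02°C
Environment:
  1000–2100 m, environment, lower layer: Δz = 1.1 km ⇒ ΔT = -6.71°C; T = 11.49°C
  2100–3600 m, environment, upper layer: Δz = 1.5 km ⇒ ΔT = -8.55°C; T = 2.94°C
T_parcel − T_env = -7.02 − 2.94 = -9.96°C

-9.96°C (parcel cooler than environment)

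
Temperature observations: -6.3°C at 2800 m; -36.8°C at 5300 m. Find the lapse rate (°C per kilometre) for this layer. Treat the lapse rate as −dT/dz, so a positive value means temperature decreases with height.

Γ = −ΔT/Δz = (-6.3 − (-36.8)) / (5300 − 2800) m
  = 30.5°C / 2.5 km = 12.2°C/km

12.2°C/km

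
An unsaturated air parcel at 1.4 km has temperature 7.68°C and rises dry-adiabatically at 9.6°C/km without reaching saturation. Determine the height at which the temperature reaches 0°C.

Height above start = (7.68 − 0) / 9.6 = 0.8 km
Altitude = 1400 m + 800 m = 2200 m

2.2 km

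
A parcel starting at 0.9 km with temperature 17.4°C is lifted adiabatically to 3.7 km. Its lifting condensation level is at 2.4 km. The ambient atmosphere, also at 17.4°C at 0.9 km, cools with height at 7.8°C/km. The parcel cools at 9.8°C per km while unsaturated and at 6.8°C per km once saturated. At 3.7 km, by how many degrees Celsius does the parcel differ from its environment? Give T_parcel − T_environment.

-1.7°C (parcel cooler than environment)

Parcel:
  From 900 m to 2400 m (dry): cools by 9.8 × 1.5 = 14.7°C, giving 2.7°C.
  From 2400 m to 3700 m (saturated): cools by 6.8 × 1.3 = 8.84°C, giving -6.14°C.
Environment:
  From 900 m to 3700 m (environment): cools by 7.8 × 2.8 = 21.84°C, giving -4.44°C.
T_parcel − T_env = -6.14 − (-4.44) = -1.7°C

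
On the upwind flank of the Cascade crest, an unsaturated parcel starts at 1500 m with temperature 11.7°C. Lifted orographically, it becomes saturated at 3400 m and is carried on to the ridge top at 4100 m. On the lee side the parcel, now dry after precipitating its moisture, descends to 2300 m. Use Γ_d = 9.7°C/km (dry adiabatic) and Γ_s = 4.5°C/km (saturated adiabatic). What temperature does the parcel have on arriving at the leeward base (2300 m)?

1500–3400 m, dry: Δz = 1.9 km ⇒ ΔT = -18.43°C; T = -6.73°C
3400–4100 m, saturated: Δz = 0.7 km ⇒ ΔT = -3.15°C; T = -9.88°C
4100–2300 m, dry descent: Δz = 1.8 km ⇒ ΔT = +17.46°C; T = 7.58°C

7.58°C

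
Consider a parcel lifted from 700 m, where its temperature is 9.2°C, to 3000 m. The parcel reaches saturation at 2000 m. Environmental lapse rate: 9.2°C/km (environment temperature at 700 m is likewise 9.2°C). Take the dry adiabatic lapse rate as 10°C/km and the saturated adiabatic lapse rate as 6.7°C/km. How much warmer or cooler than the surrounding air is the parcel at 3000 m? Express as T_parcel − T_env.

Parcel:
  700–2000 m, dry: Δz = 1.3 km ⇒ ΔT = -13°C; T = -3.8°C
  2000–3000 m, saturated: Δz = 1 km ⇒ ΔT = -6.7°C; T = -10.5°C
Environment:
  700–3000 m, environment: Δz = 2.3 km ⇒ ΔT = -21.16°C; T = -11.96°C
T_parcel − T_env = -10.5 − (-11.96) = +1.46°C

+1.46°C (parcel warmer than environment)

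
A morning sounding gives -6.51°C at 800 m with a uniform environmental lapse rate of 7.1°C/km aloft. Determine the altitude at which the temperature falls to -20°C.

2700 m

Height above start = (-6.51 − (-20)) / 7.1 = 1.9 km
Altitude = 800 m + 1900 m = 2700 m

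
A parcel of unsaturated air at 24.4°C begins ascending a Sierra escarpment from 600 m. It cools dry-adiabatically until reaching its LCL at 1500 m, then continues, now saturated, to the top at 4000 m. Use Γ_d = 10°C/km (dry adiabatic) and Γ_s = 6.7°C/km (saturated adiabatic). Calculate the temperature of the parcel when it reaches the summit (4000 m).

-1.35°C

600 → 1500 m (dry, 10°C/km): ΔT = -10 × 0.9 = -9°C → T = 15.4°C
1500 → 4000 m (saturated, 6.7°C/km): ΔT = -6.7 × 2.5 = -16.75°C → T = -1.35°C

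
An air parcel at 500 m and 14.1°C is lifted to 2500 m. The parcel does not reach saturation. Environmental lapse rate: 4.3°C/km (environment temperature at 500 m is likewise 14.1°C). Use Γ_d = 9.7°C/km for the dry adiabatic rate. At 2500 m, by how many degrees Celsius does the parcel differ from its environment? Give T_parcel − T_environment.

Parcel:
  Dry to 2500 m: -9.7 × 2 km = -19.4°C, so T = -5.3°C.
Environment:
  Environment to 2500 m: -4.3 × 2 km = -8.6°C, so T = 5.5°C.
T_parcel − T_env = -5.3 − 5.5 = -10.8°C

-10.8°C (parcel cooler than environment)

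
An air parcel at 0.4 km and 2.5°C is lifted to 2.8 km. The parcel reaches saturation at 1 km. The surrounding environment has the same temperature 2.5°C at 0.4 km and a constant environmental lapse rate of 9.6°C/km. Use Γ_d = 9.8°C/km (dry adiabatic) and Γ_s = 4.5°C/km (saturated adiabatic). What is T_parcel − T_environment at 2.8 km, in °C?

Parcel:
  400 → 1000 m (dry, 9.8°C/km): ΔT = -9.8 × 0.6 = -5.88°C → T = -3.38°C
  1000 → 2800 m (saturated, 4.5°C/km): ΔT = -4.5 × 1.8 = -8.1°C → T = -11.48°C
Environment:
  400 → 2800 m (environment, 9.6°C/km): ΔT = -9.6 × 2.4 = -23.04°C → T = -20.54°C
T_parcel − T_env = -11.48 − (-20.54) = +9.06°C

+9.06°C (parcel warmer than environment)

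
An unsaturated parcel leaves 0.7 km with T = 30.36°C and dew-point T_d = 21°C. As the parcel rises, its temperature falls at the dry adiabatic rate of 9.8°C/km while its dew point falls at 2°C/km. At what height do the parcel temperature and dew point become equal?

1.9 km

T and T_d converge at 9.8 − 2 = 7.8°C per km
Height above start = (30.36 − 21) / 7.8 = 1.2 km
LCL altitude = 700 m + 1200 m = 1900 m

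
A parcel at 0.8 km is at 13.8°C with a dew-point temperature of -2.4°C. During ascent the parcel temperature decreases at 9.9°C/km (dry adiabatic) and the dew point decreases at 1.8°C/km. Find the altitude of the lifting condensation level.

2.8 km

T and T_d converge at 9.9 − 1.8 = 8.1°C per km
Height above start = (13.8 − (-2.4)) / 8.1 = 2 km
LCL altitude = 800 m + 2000 m = 2800 m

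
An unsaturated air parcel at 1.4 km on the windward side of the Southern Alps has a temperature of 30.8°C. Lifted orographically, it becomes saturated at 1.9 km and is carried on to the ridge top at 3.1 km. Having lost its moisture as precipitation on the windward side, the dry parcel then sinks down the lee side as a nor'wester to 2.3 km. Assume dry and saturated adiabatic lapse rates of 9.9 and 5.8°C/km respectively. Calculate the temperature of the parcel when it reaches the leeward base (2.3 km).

1400–1900 m, dry: Δz = 0.5 km ⇒ ΔT = -4.95°C; T = 25.85°C
1900–3100 m, saturated: Δz = 1.2 km ⇒ ΔT = -6.96°C; T = 18.89°C
3100–2300 m, dry descent: Δz = 0.8 km ⇒ ΔT = +7.92°C; T = 26.81°C

26.81°C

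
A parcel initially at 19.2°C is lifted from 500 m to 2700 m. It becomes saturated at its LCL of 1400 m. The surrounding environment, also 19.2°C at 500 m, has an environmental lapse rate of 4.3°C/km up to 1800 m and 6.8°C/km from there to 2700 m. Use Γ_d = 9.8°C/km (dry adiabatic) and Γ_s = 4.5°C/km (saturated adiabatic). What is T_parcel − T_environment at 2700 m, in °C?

Parcel:
  From 500 m to 1400 m (dry): cools by 9.8 × 0.9 = 8.82°C, giving 10.38°C.
  From 1400 m to 2700 m (saturated): cools by 4.5 × 1.3 = 5.85°C, giving 4.53°C.
Environment:
  From 500 m to 1800 m (environment, lower layer): cools by 4.3 × 1.3 = 5.59°C, giving 13.61°C.
  From 1800 m to 2700 m (environment, upper layer): cools by 6.8 × 0.9 = 6.12°C, giving 7.49°C.
T_parcel − T_env = 4.53 − 7.49 = -2.96°C

-2.96°C (parcel cooler than environment)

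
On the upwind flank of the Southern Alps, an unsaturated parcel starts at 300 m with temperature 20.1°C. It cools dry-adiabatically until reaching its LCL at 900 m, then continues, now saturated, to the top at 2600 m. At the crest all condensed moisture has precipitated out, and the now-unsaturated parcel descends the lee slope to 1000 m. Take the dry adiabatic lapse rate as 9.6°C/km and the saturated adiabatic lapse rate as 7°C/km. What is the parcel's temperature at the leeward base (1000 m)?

Dry to 900 m: -9.6 × 0.6 km = -5.76°C, so T = 14.34°C.
Saturated to 2600 m: -7 × 1.7 km = -11.9°C, so T = 2.44°C.
Dry descent to 1000 m: +9.6 × 1.6 km = +15.36°C, so T = 17.8°C.

17.8°C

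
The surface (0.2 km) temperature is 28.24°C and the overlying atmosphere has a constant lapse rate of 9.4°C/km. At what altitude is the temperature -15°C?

4.8 km

Height above start = (28.24 − (-15)) / 9.4 = 4.6 km
Altitude = 200 m + 4600 m = 4800 m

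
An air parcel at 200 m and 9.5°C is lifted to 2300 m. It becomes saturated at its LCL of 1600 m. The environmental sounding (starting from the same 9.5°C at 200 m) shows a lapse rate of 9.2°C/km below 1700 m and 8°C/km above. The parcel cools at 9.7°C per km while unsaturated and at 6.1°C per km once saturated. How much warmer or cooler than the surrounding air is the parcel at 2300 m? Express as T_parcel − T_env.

Parcel:
  Dry to 1600 m: -9.7 × 1.4 km = -13.58°C, so T = -4.08°C.
  Saturated to 2300 m: -6.1 × 0.7 km = -4.27°C, so T = -8.35°C.
Environment:
  Environment, lower layer to 1700 m: -9.2 × 1.5 km = -13.8°C, so T = -4.3°C.
  Environment, upper layer to 2300 m: -8 × 0.6 km = -4.8°C, so T = -9.1°C.
T_parcel − T_env = -8.35 − (-9.1) = +0.75°C

+0.75°C (parcel warmer than environment)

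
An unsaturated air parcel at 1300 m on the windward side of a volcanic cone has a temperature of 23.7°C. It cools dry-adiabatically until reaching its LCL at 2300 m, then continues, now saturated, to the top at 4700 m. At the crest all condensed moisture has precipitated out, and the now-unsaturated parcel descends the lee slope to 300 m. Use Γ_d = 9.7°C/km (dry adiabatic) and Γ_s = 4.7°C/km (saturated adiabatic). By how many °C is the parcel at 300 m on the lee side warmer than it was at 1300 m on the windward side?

1300 → 2300 m (dry, 9.7°C/km): ΔT = -9.7 × 1 = -9.7°C → T = 14°C
2300 → 4700 m (saturated, 4.7°C/km): ΔT = -4.7 × 2.4 = -11.28°C → T = 2.72°C
4700 → 300 m (dry descent, 9.7°C/km): ΔT = +9.7 × 4.4 = +42.68°C → T = 45.4°C
Net change vs windward start: 45.4 − 23.7 = +21.7°C

+21.7°C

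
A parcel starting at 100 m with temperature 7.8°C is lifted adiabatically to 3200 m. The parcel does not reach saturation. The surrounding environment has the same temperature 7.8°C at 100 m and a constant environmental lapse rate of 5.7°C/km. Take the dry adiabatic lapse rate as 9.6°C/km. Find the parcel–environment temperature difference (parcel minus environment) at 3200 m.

Parcel:
  Dry to 3200 m: -9.6 × 3.1 km = -29.76°C, so T = -21.96°C.
Environment:
  Environment to 3200 m: -5.7 × 3.1 km = -17.67°C, so T = -9.87°C.
T_parcel − T_env = -21.96 − (-9.87) = -12.09°C

-12.09°C (parcel cooler than environment)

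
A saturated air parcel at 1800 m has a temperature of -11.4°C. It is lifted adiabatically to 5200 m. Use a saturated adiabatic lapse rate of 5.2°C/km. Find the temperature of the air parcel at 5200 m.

Saturated adiabatic to 5200 m: -5.2 × 3.4 km = -17.68°C, so T = -29.08°C.

-29.08°C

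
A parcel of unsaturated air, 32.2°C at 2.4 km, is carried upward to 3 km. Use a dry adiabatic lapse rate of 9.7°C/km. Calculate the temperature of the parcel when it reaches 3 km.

From 2400 m to 3000 m (dry adiabatic): cools by 9.7 × 0.6 = 5.82°C, giving 26.38°C.

26.38°C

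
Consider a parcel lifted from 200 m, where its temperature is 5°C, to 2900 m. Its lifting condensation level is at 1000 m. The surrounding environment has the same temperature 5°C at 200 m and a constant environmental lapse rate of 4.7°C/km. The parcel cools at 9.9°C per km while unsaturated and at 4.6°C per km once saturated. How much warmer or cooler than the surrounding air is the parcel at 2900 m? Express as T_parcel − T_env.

-3.97°C (parcel cooler than environment)

Parcel:
  200–1000 m, dry: Δz = 0.8 km ⇒ ΔT = -7.92°C; T = -2.92°C
  1000–2900 m, saturated: Δz = 1.9 km ⇒ ΔT = -8.74°C; T = -11.66°C
Environment:
  200–2900 m, environment: Δz = 2.7 km ⇒ ΔT = -12.69°C; T = -7.69°C
T_parcel − T_env = -11.66 − (-7.69) = -3.97°C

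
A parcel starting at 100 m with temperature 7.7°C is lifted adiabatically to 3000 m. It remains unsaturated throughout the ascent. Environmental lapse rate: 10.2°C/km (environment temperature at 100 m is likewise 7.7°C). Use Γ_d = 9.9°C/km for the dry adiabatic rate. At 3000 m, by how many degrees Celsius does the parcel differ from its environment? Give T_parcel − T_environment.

Parcel:
  100 → 3000 m (dry, 9.9°C/km): ΔT = -9.9 × 2.9 = -28.71°C → T = -21.01°C
Environment:
  100 → 3000 m (environment, 10.2°C/km): ΔT = -10.2 × 2.9 = -29.58°C → T = -21.88°C
T_parcel − T_env = -21.01 − (-21.88) = +0.87°C

+0.87°C (parcel warmer than environment)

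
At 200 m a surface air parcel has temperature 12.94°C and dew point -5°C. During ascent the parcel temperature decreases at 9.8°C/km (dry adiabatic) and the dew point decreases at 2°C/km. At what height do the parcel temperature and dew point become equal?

2500 m

T and T_d converge at 9.8 − 2 = 7.8°C per km
Height above start = (12.94 − (-5)) / 7.8 = 2.3 km
LCL altitude = 200 m + 2300 m = 2500 m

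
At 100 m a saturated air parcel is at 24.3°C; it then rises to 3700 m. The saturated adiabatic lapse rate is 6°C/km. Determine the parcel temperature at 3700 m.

100 → 3700 m (saturated adiabatic, 6°C/km): ΔT = -6 × 3.6 = -21.6°C → T = 2.7°C

2.7°C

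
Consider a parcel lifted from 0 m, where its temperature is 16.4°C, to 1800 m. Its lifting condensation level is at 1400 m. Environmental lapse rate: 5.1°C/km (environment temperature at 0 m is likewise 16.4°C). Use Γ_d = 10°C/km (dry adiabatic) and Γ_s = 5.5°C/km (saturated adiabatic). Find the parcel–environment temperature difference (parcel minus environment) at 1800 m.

Parcel:
  From 0 m to 1400 m (dry): cools by 10 × 1.4 = 14°C, giving 2.4°C.
  From 1400 m to 1800 m (saturated): cools by 5.5 × 0.4 = 2.2°C, giving 0.2°C.
Environment:
  From 0 m to 1800 m (environment): cools by 5.1 × 1.8 = 9.18°C, giving 7.22°C.
T_parcel − T_env = 0.2 − 7.22 = -7.02°C

-7.02°C (parcel cooler than environment)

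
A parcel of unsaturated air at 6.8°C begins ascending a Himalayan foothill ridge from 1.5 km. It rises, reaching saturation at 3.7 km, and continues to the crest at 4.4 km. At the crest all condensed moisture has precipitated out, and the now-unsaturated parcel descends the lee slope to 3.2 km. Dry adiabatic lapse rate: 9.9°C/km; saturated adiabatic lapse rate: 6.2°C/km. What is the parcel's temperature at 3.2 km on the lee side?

-7.44°C

Dry to 3700 m: -9.9 × 2.2 km = -21.78°C, so T = -14.98°C.
Saturated to 4400 m: -6.2 × 0.7 km = -4.34°C, so T = -19.32°C.
Dry descent to 3200 m: +9.9 × 1.2 km = +11.88°C, so T = -7.44°C.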